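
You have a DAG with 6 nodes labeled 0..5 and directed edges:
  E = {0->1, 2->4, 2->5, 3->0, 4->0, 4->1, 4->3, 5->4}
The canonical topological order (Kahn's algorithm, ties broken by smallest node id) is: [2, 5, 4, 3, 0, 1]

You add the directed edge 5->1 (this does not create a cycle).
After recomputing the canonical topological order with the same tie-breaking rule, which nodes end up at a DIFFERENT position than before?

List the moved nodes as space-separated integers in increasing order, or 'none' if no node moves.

Answer: none

Derivation:
Old toposort: [2, 5, 4, 3, 0, 1]
Added edge 5->1
Recompute Kahn (smallest-id tiebreak):
  initial in-degrees: [2, 3, 0, 1, 2, 1]
  ready (indeg=0): [2]
  pop 2: indeg[4]->1; indeg[5]->0 | ready=[5] | order so far=[2]
  pop 5: indeg[1]->2; indeg[4]->0 | ready=[4] | order so far=[2, 5]
  pop 4: indeg[0]->1; indeg[1]->1; indeg[3]->0 | ready=[3] | order so far=[2, 5, 4]
  pop 3: indeg[0]->0 | ready=[0] | order so far=[2, 5, 4, 3]
  pop 0: indeg[1]->0 | ready=[1] | order so far=[2, 5, 4, 3, 0]
  pop 1: no out-edges | ready=[] | order so far=[2, 5, 4, 3, 0, 1]
New canonical toposort: [2, 5, 4, 3, 0, 1]
Compare positions:
  Node 0: index 4 -> 4 (same)
  Node 1: index 5 -> 5 (same)
  Node 2: index 0 -> 0 (same)
  Node 3: index 3 -> 3 (same)
  Node 4: index 2 -> 2 (same)
  Node 5: index 1 -> 1 (same)
Nodes that changed position: none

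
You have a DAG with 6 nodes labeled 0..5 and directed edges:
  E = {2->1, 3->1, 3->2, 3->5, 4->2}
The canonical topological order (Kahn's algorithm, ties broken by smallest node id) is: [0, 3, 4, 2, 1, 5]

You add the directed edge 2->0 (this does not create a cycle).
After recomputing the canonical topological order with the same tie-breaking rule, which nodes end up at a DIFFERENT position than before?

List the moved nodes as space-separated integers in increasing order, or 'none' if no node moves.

Answer: 0 2 3 4

Derivation:
Old toposort: [0, 3, 4, 2, 1, 5]
Added edge 2->0
Recompute Kahn (smallest-id tiebreak):
  initial in-degrees: [1, 2, 2, 0, 0, 1]
  ready (indeg=0): [3, 4]
  pop 3: indeg[1]->1; indeg[2]->1; indeg[5]->0 | ready=[4, 5] | order so far=[3]
  pop 4: indeg[2]->0 | ready=[2, 5] | order so far=[3, 4]
  pop 2: indeg[0]->0; indeg[1]->0 | ready=[0, 1, 5] | order so far=[3, 4, 2]
  pop 0: no out-edges | ready=[1, 5] | order so far=[3, 4, 2, 0]
  pop 1: no out-edges | ready=[5] | order so far=[3, 4, 2, 0, 1]
  pop 5: no out-edges | ready=[] | order so far=[3, 4, 2, 0, 1, 5]
New canonical toposort: [3, 4, 2, 0, 1, 5]
Compare positions:
  Node 0: index 0 -> 3 (moved)
  Node 1: index 4 -> 4 (same)
  Node 2: index 3 -> 2 (moved)
  Node 3: index 1 -> 0 (moved)
  Node 4: index 2 -> 1 (moved)
  Node 5: index 5 -> 5 (same)
Nodes that changed position: 0 2 3 4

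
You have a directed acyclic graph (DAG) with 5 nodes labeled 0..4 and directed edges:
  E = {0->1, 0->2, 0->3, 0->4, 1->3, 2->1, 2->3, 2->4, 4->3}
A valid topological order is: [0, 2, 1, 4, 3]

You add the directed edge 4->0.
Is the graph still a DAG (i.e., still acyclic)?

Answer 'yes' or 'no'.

Answer: no

Derivation:
Given toposort: [0, 2, 1, 4, 3]
Position of 4: index 3; position of 0: index 0
New edge 4->0: backward (u after v in old order)
Backward edge: old toposort is now invalid. Check if this creates a cycle.
Does 0 already reach 4? Reachable from 0: [0, 1, 2, 3, 4]. YES -> cycle!
Still a DAG? no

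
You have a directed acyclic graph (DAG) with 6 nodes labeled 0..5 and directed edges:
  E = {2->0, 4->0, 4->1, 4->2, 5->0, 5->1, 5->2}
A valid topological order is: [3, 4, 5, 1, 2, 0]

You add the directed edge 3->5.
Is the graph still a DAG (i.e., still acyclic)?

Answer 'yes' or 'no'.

Given toposort: [3, 4, 5, 1, 2, 0]
Position of 3: index 0; position of 5: index 2
New edge 3->5: forward
Forward edge: respects the existing order. Still a DAG, same toposort still valid.
Still a DAG? yes

Answer: yes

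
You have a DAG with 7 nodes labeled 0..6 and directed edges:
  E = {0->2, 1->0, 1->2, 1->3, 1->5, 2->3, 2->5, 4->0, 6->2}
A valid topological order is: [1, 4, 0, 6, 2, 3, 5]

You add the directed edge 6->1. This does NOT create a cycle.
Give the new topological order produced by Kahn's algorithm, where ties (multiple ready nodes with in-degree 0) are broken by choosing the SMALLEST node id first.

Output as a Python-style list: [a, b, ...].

Old toposort: [1, 4, 0, 6, 2, 3, 5]
Added edge: 6->1
Position of 6 (3) > position of 1 (0). Must reorder: 6 must now come before 1.
Run Kahn's algorithm (break ties by smallest node id):
  initial in-degrees: [2, 1, 3, 2, 0, 2, 0]
  ready (indeg=0): [4, 6]
  pop 4: indeg[0]->1 | ready=[6] | order so far=[4]
  pop 6: indeg[1]->0; indeg[2]->2 | ready=[1] | order so far=[4, 6]
  pop 1: indeg[0]->0; indeg[2]->1; indeg[3]->1; indeg[5]->1 | ready=[0] | order so far=[4, 6, 1]
  pop 0: indeg[2]->0 | ready=[2] | order so far=[4, 6, 1, 0]
  pop 2: indeg[3]->0; indeg[5]->0 | ready=[3, 5] | order so far=[4, 6, 1, 0, 2]
  pop 3: no out-edges | ready=[5] | order so far=[4, 6, 1, 0, 2, 3]
  pop 5: no out-edges | ready=[] | order so far=[4, 6, 1, 0, 2, 3, 5]
  Result: [4, 6, 1, 0, 2, 3, 5]

Answer: [4, 6, 1, 0, 2, 3, 5]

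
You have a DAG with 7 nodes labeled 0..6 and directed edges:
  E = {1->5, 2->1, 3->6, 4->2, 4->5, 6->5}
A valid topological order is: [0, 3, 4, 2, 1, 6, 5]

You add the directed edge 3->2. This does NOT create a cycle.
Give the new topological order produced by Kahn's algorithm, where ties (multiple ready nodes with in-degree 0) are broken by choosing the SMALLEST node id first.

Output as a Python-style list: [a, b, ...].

Old toposort: [0, 3, 4, 2, 1, 6, 5]
Added edge: 3->2
Position of 3 (1) < position of 2 (3). Old order still valid.
Run Kahn's algorithm (break ties by smallest node id):
  initial in-degrees: [0, 1, 2, 0, 0, 3, 1]
  ready (indeg=0): [0, 3, 4]
  pop 0: no out-edges | ready=[3, 4] | order so far=[0]
  pop 3: indeg[2]->1; indeg[6]->0 | ready=[4, 6] | order so far=[0, 3]
  pop 4: indeg[2]->0; indeg[5]->2 | ready=[2, 6] | order so far=[0, 3, 4]
  pop 2: indeg[1]->0 | ready=[1, 6] | order so far=[0, 3, 4, 2]
  pop 1: indeg[5]->1 | ready=[6] | order so far=[0, 3, 4, 2, 1]
  pop 6: indeg[5]->0 | ready=[5] | order so far=[0, 3, 4, 2, 1, 6]
  pop 5: no out-edges | ready=[] | order so far=[0, 3, 4, 2, 1, 6, 5]
  Result: [0, 3, 4, 2, 1, 6, 5]

Answer: [0, 3, 4, 2, 1, 6, 5]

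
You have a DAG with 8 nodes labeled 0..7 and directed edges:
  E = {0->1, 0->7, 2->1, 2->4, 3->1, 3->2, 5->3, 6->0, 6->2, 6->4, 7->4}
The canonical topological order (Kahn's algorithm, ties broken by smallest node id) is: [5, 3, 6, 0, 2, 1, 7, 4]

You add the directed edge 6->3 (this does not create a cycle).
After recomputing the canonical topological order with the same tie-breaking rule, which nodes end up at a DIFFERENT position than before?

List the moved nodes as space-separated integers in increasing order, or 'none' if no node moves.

Old toposort: [5, 3, 6, 0, 2, 1, 7, 4]
Added edge 6->3
Recompute Kahn (smallest-id tiebreak):
  initial in-degrees: [1, 3, 2, 2, 3, 0, 0, 1]
  ready (indeg=0): [5, 6]
  pop 5: indeg[3]->1 | ready=[6] | order so far=[5]
  pop 6: indeg[0]->0; indeg[2]->1; indeg[3]->0; indeg[4]->2 | ready=[0, 3] | order so far=[5, 6]
  pop 0: indeg[1]->2; indeg[7]->0 | ready=[3, 7] | order so far=[5, 6, 0]
  pop 3: indeg[1]->1; indeg[2]->0 | ready=[2, 7] | order so far=[5, 6, 0, 3]
  pop 2: indeg[1]->0; indeg[4]->1 | ready=[1, 7] | order so far=[5, 6, 0, 3, 2]
  pop 1: no out-edges | ready=[7] | order so far=[5, 6, 0, 3, 2, 1]
  pop 7: indeg[4]->0 | ready=[4] | order so far=[5, 6, 0, 3, 2, 1, 7]
  pop 4: no out-edges | ready=[] | order so far=[5, 6, 0, 3, 2, 1, 7, 4]
New canonical toposort: [5, 6, 0, 3, 2, 1, 7, 4]
Compare positions:
  Node 0: index 3 -> 2 (moved)
  Node 1: index 5 -> 5 (same)
  Node 2: index 4 -> 4 (same)
  Node 3: index 1 -> 3 (moved)
  Node 4: index 7 -> 7 (same)
  Node 5: index 0 -> 0 (same)
  Node 6: index 2 -> 1 (moved)
  Node 7: index 6 -> 6 (same)
Nodes that changed position: 0 3 6

Answer: 0 3 6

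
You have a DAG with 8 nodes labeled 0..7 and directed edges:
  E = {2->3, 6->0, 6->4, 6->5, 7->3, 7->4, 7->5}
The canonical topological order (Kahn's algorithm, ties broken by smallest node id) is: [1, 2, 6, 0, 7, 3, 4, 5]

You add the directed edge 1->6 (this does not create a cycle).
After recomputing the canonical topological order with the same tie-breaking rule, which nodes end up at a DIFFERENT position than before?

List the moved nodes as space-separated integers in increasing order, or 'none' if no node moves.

Old toposort: [1, 2, 6, 0, 7, 3, 4, 5]
Added edge 1->6
Recompute Kahn (smallest-id tiebreak):
  initial in-degrees: [1, 0, 0, 2, 2, 2, 1, 0]
  ready (indeg=0): [1, 2, 7]
  pop 1: indeg[6]->0 | ready=[2, 6, 7] | order so far=[1]
  pop 2: indeg[3]->1 | ready=[6, 7] | order so far=[1, 2]
  pop 6: indeg[0]->0; indeg[4]->1; indeg[5]->1 | ready=[0, 7] | order so far=[1, 2, 6]
  pop 0: no out-edges | ready=[7] | order so far=[1, 2, 6, 0]
  pop 7: indeg[3]->0; indeg[4]->0; indeg[5]->0 | ready=[3, 4, 5] | order so far=[1, 2, 6, 0, 7]
  pop 3: no out-edges | ready=[4, 5] | order so far=[1, 2, 6, 0, 7, 3]
  pop 4: no out-edges | ready=[5] | order so far=[1, 2, 6, 0, 7, 3, 4]
  pop 5: no out-edges | ready=[] | order so far=[1, 2, 6, 0, 7, 3, 4, 5]
New canonical toposort: [1, 2, 6, 0, 7, 3, 4, 5]
Compare positions:
  Node 0: index 3 -> 3 (same)
  Node 1: index 0 -> 0 (same)
  Node 2: index 1 -> 1 (same)
  Node 3: index 5 -> 5 (same)
  Node 4: index 6 -> 6 (same)
  Node 5: index 7 -> 7 (same)
  Node 6: index 2 -> 2 (same)
  Node 7: index 4 -> 4 (same)
Nodes that changed position: none

Answer: none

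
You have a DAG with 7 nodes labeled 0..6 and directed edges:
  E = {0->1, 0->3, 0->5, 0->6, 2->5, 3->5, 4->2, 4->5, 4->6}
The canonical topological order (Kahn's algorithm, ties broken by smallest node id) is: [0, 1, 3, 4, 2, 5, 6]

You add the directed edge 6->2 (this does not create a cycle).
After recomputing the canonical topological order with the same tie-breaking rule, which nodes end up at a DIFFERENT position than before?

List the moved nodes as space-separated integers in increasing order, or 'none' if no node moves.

Answer: 2 5 6

Derivation:
Old toposort: [0, 1, 3, 4, 2, 5, 6]
Added edge 6->2
Recompute Kahn (smallest-id tiebreak):
  initial in-degrees: [0, 1, 2, 1, 0, 4, 2]
  ready (indeg=0): [0, 4]
  pop 0: indeg[1]->0; indeg[3]->0; indeg[5]->3; indeg[6]->1 | ready=[1, 3, 4] | order so far=[0]
  pop 1: no out-edges | ready=[3, 4] | order so far=[0, 1]
  pop 3: indeg[5]->2 | ready=[4] | order so far=[0, 1, 3]
  pop 4: indeg[2]->1; indeg[5]->1; indeg[6]->0 | ready=[6] | order so far=[0, 1, 3, 4]
  pop 6: indeg[2]->0 | ready=[2] | order so far=[0, 1, 3, 4, 6]
  pop 2: indeg[5]->0 | ready=[5] | order so far=[0, 1, 3, 4, 6, 2]
  pop 5: no out-edges | ready=[] | order so far=[0, 1, 3, 4, 6, 2, 5]
New canonical toposort: [0, 1, 3, 4, 6, 2, 5]
Compare positions:
  Node 0: index 0 -> 0 (same)
  Node 1: index 1 -> 1 (same)
  Node 2: index 4 -> 5 (moved)
  Node 3: index 2 -> 2 (same)
  Node 4: index 3 -> 3 (same)
  Node 5: index 5 -> 6 (moved)
  Node 6: index 6 -> 4 (moved)
Nodes that changed position: 2 5 6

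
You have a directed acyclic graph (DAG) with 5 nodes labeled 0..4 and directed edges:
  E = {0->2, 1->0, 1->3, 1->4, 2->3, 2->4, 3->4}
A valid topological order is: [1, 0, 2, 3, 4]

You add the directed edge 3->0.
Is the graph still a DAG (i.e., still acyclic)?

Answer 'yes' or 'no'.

Answer: no

Derivation:
Given toposort: [1, 0, 2, 3, 4]
Position of 3: index 3; position of 0: index 1
New edge 3->0: backward (u after v in old order)
Backward edge: old toposort is now invalid. Check if this creates a cycle.
Does 0 already reach 3? Reachable from 0: [0, 2, 3, 4]. YES -> cycle!
Still a DAG? no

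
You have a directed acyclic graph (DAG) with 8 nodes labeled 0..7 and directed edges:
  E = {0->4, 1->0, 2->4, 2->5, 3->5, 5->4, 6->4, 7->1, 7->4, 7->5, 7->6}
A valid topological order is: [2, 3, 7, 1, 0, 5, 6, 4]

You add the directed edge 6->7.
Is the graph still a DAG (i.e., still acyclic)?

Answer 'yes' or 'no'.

Answer: no

Derivation:
Given toposort: [2, 3, 7, 1, 0, 5, 6, 4]
Position of 6: index 6; position of 7: index 2
New edge 6->7: backward (u after v in old order)
Backward edge: old toposort is now invalid. Check if this creates a cycle.
Does 7 already reach 6? Reachable from 7: [0, 1, 4, 5, 6, 7]. YES -> cycle!
Still a DAG? no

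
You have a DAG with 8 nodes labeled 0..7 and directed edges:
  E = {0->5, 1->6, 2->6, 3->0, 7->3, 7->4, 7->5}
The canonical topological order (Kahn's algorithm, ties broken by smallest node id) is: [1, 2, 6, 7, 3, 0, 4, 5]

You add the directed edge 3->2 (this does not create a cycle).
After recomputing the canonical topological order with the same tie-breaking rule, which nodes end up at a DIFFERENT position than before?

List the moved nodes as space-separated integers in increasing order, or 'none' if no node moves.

Answer: 0 2 3 4 5 6 7

Derivation:
Old toposort: [1, 2, 6, 7, 3, 0, 4, 5]
Added edge 3->2
Recompute Kahn (smallest-id tiebreak):
  initial in-degrees: [1, 0, 1, 1, 1, 2, 2, 0]
  ready (indeg=0): [1, 7]
  pop 1: indeg[6]->1 | ready=[7] | order so far=[1]
  pop 7: indeg[3]->0; indeg[4]->0; indeg[5]->1 | ready=[3, 4] | order so far=[1, 7]
  pop 3: indeg[0]->0; indeg[2]->0 | ready=[0, 2, 4] | order so far=[1, 7, 3]
  pop 0: indeg[5]->0 | ready=[2, 4, 5] | order so far=[1, 7, 3, 0]
  pop 2: indeg[6]->0 | ready=[4, 5, 6] | order so far=[1, 7, 3, 0, 2]
  pop 4: no out-edges | ready=[5, 6] | order so far=[1, 7, 3, 0, 2, 4]
  pop 5: no out-edges | ready=[6] | order so far=[1, 7, 3, 0, 2, 4, 5]
  pop 6: no out-edges | ready=[] | order so far=[1, 7, 3, 0, 2, 4, 5, 6]
New canonical toposort: [1, 7, 3, 0, 2, 4, 5, 6]
Compare positions:
  Node 0: index 5 -> 3 (moved)
  Node 1: index 0 -> 0 (same)
  Node 2: index 1 -> 4 (moved)
  Node 3: index 4 -> 2 (moved)
  Node 4: index 6 -> 5 (moved)
  Node 5: index 7 -> 6 (moved)
  Node 6: index 2 -> 7 (moved)
  Node 7: index 3 -> 1 (moved)
Nodes that changed position: 0 2 3 4 5 6 7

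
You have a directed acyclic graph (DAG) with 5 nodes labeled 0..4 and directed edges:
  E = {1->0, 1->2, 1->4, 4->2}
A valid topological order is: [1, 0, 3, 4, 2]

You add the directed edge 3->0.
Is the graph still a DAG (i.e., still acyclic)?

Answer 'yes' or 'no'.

Given toposort: [1, 0, 3, 4, 2]
Position of 3: index 2; position of 0: index 1
New edge 3->0: backward (u after v in old order)
Backward edge: old toposort is now invalid. Check if this creates a cycle.
Does 0 already reach 3? Reachable from 0: [0]. NO -> still a DAG (reorder needed).
Still a DAG? yes

Answer: yes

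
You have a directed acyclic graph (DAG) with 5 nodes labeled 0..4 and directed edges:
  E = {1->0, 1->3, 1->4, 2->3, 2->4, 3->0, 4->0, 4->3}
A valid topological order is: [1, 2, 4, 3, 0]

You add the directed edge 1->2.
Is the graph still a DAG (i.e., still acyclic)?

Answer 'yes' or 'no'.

Given toposort: [1, 2, 4, 3, 0]
Position of 1: index 0; position of 2: index 1
New edge 1->2: forward
Forward edge: respects the existing order. Still a DAG, same toposort still valid.
Still a DAG? yes

Answer: yes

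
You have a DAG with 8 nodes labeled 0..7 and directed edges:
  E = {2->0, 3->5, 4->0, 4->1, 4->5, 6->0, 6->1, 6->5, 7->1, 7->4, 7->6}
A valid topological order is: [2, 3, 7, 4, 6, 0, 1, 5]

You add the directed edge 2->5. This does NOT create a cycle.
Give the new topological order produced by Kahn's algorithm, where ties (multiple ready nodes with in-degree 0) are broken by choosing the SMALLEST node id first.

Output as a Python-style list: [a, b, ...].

Answer: [2, 3, 7, 4, 6, 0, 1, 5]

Derivation:
Old toposort: [2, 3, 7, 4, 6, 0, 1, 5]
Added edge: 2->5
Position of 2 (0) < position of 5 (7). Old order still valid.
Run Kahn's algorithm (break ties by smallest node id):
  initial in-degrees: [3, 3, 0, 0, 1, 4, 1, 0]
  ready (indeg=0): [2, 3, 7]
  pop 2: indeg[0]->2; indeg[5]->3 | ready=[3, 7] | order so far=[2]
  pop 3: indeg[5]->2 | ready=[7] | order so far=[2, 3]
  pop 7: indeg[1]->2; indeg[4]->0; indeg[6]->0 | ready=[4, 6] | order so far=[2, 3, 7]
  pop 4: indeg[0]->1; indeg[1]->1; indeg[5]->1 | ready=[6] | order so far=[2, 3, 7, 4]
  pop 6: indeg[0]->0; indeg[1]->0; indeg[5]->0 | ready=[0, 1, 5] | order so far=[2, 3, 7, 4, 6]
  pop 0: no out-edges | ready=[1, 5] | order so far=[2, 3, 7, 4, 6, 0]
  pop 1: no out-edges | ready=[5] | order so far=[2, 3, 7, 4, 6, 0, 1]
  pop 5: no out-edges | ready=[] | order so far=[2, 3, 7, 4, 6, 0, 1, 5]
  Result: [2, 3, 7, 4, 6, 0, 1, 5]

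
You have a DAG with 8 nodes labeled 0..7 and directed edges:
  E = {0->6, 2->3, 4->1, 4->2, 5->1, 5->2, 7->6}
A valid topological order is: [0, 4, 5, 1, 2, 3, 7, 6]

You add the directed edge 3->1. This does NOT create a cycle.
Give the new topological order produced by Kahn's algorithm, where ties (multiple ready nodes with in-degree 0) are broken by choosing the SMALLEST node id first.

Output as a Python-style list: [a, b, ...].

Old toposort: [0, 4, 5, 1, 2, 3, 7, 6]
Added edge: 3->1
Position of 3 (5) > position of 1 (3). Must reorder: 3 must now come before 1.
Run Kahn's algorithm (break ties by smallest node id):
  initial in-degrees: [0, 3, 2, 1, 0, 0, 2, 0]
  ready (indeg=0): [0, 4, 5, 7]
  pop 0: indeg[6]->1 | ready=[4, 5, 7] | order so far=[0]
  pop 4: indeg[1]->2; indeg[2]->1 | ready=[5, 7] | order so far=[0, 4]
  pop 5: indeg[1]->1; indeg[2]->0 | ready=[2, 7] | order so far=[0, 4, 5]
  pop 2: indeg[3]->0 | ready=[3, 7] | order so far=[0, 4, 5, 2]
  pop 3: indeg[1]->0 | ready=[1, 7] | order so far=[0, 4, 5, 2, 3]
  pop 1: no out-edges | ready=[7] | order so far=[0, 4, 5, 2, 3, 1]
  pop 7: indeg[6]->0 | ready=[6] | order so far=[0, 4, 5, 2, 3, 1, 7]
  pop 6: no out-edges | ready=[] | order so far=[0, 4, 5, 2, 3, 1, 7, 6]
  Result: [0, 4, 5, 2, 3, 1, 7, 6]

Answer: [0, 4, 5, 2, 3, 1, 7, 6]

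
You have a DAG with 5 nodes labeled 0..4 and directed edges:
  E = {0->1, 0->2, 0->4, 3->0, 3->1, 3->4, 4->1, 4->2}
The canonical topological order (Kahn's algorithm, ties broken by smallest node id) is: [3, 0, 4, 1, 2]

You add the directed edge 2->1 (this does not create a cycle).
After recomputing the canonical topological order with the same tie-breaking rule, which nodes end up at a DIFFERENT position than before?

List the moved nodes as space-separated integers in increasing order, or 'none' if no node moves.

Answer: 1 2

Derivation:
Old toposort: [3, 0, 4, 1, 2]
Added edge 2->1
Recompute Kahn (smallest-id tiebreak):
  initial in-degrees: [1, 4, 2, 0, 2]
  ready (indeg=0): [3]
  pop 3: indeg[0]->0; indeg[1]->3; indeg[4]->1 | ready=[0] | order so far=[3]
  pop 0: indeg[1]->2; indeg[2]->1; indeg[4]->0 | ready=[4] | order so far=[3, 0]
  pop 4: indeg[1]->1; indeg[2]->0 | ready=[2] | order so far=[3, 0, 4]
  pop 2: indeg[1]->0 | ready=[1] | order so far=[3, 0, 4, 2]
  pop 1: no out-edges | ready=[] | order so far=[3, 0, 4, 2, 1]
New canonical toposort: [3, 0, 4, 2, 1]
Compare positions:
  Node 0: index 1 -> 1 (same)
  Node 1: index 3 -> 4 (moved)
  Node 2: index 4 -> 3 (moved)
  Node 3: index 0 -> 0 (same)
  Node 4: index 2 -> 2 (same)
Nodes that changed position: 1 2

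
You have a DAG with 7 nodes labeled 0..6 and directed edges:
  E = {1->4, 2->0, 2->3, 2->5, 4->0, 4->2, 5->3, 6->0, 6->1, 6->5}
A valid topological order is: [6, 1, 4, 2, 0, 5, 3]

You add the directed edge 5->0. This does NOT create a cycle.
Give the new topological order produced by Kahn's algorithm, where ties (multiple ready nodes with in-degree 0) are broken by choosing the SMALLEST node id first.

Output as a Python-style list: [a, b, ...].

Answer: [6, 1, 4, 2, 5, 0, 3]

Derivation:
Old toposort: [6, 1, 4, 2, 0, 5, 3]
Added edge: 5->0
Position of 5 (5) > position of 0 (4). Must reorder: 5 must now come before 0.
Run Kahn's algorithm (break ties by smallest node id):
  initial in-degrees: [4, 1, 1, 2, 1, 2, 0]
  ready (indeg=0): [6]
  pop 6: indeg[0]->3; indeg[1]->0; indeg[5]->1 | ready=[1] | order so far=[6]
  pop 1: indeg[4]->0 | ready=[4] | order so far=[6, 1]
  pop 4: indeg[0]->2; indeg[2]->0 | ready=[2] | order so far=[6, 1, 4]
  pop 2: indeg[0]->1; indeg[3]->1; indeg[5]->0 | ready=[5] | order so far=[6, 1, 4, 2]
  pop 5: indeg[0]->0; indeg[3]->0 | ready=[0, 3] | order so far=[6, 1, 4, 2, 5]
  pop 0: no out-edges | ready=[3] | order so far=[6, 1, 4, 2, 5, 0]
  pop 3: no out-edges | ready=[] | order so far=[6, 1, 4, 2, 5, 0, 3]
  Result: [6, 1, 4, 2, 5, 0, 3]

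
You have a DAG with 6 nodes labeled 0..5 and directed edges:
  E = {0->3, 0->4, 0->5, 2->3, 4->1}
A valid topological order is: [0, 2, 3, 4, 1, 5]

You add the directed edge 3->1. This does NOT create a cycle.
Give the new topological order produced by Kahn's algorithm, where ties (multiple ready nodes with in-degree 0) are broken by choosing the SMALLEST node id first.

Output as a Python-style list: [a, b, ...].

Old toposort: [0, 2, 3, 4, 1, 5]
Added edge: 3->1
Position of 3 (2) < position of 1 (4). Old order still valid.
Run Kahn's algorithm (break ties by smallest node id):
  initial in-degrees: [0, 2, 0, 2, 1, 1]
  ready (indeg=0): [0, 2]
  pop 0: indeg[3]->1; indeg[4]->0; indeg[5]->0 | ready=[2, 4, 5] | order so far=[0]
  pop 2: indeg[3]->0 | ready=[3, 4, 5] | order so far=[0, 2]
  pop 3: indeg[1]->1 | ready=[4, 5] | order so far=[0, 2, 3]
  pop 4: indeg[1]->0 | ready=[1, 5] | order so far=[0, 2, 3, 4]
  pop 1: no out-edges | ready=[5] | order so far=[0, 2, 3, 4, 1]
  pop 5: no out-edges | ready=[] | order so far=[0, 2, 3, 4, 1, 5]
  Result: [0, 2, 3, 4, 1, 5]

Answer: [0, 2, 3, 4, 1, 5]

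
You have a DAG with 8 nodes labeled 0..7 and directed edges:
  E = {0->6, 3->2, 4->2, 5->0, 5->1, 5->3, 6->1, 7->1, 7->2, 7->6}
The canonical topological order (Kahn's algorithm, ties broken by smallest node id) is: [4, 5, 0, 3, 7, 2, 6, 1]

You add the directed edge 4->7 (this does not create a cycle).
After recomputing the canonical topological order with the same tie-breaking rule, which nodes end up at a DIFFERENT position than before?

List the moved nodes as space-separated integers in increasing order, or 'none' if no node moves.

Old toposort: [4, 5, 0, 3, 7, 2, 6, 1]
Added edge 4->7
Recompute Kahn (smallest-id tiebreak):
  initial in-degrees: [1, 3, 3, 1, 0, 0, 2, 1]
  ready (indeg=0): [4, 5]
  pop 4: indeg[2]->2; indeg[7]->0 | ready=[5, 7] | order so far=[4]
  pop 5: indeg[0]->0; indeg[1]->2; indeg[3]->0 | ready=[0, 3, 7] | order so far=[4, 5]
  pop 0: indeg[6]->1 | ready=[3, 7] | order so far=[4, 5, 0]
  pop 3: indeg[2]->1 | ready=[7] | order so far=[4, 5, 0, 3]
  pop 7: indeg[1]->1; indeg[2]->0; indeg[6]->0 | ready=[2, 6] | order so far=[4, 5, 0, 3, 7]
  pop 2: no out-edges | ready=[6] | order so far=[4, 5, 0, 3, 7, 2]
  pop 6: indeg[1]->0 | ready=[1] | order so far=[4, 5, 0, 3, 7, 2, 6]
  pop 1: no out-edges | ready=[] | order so far=[4, 5, 0, 3, 7, 2, 6, 1]
New canonical toposort: [4, 5, 0, 3, 7, 2, 6, 1]
Compare positions:
  Node 0: index 2 -> 2 (same)
  Node 1: index 7 -> 7 (same)
  Node 2: index 5 -> 5 (same)
  Node 3: index 3 -> 3 (same)
  Node 4: index 0 -> 0 (same)
  Node 5: index 1 -> 1 (same)
  Node 6: index 6 -> 6 (same)
  Node 7: index 4 -> 4 (same)
Nodes that changed position: none

Answer: none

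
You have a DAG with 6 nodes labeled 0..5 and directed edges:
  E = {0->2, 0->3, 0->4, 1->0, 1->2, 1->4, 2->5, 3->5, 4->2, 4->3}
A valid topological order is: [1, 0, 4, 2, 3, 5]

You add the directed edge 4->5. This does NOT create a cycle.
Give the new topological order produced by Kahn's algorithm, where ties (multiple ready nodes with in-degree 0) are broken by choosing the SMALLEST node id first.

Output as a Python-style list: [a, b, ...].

Old toposort: [1, 0, 4, 2, 3, 5]
Added edge: 4->5
Position of 4 (2) < position of 5 (5). Old order still valid.
Run Kahn's algorithm (break ties by smallest node id):
  initial in-degrees: [1, 0, 3, 2, 2, 3]
  ready (indeg=0): [1]
  pop 1: indeg[0]->0; indeg[2]->2; indeg[4]->1 | ready=[0] | order so far=[1]
  pop 0: indeg[2]->1; indeg[3]->1; indeg[4]->0 | ready=[4] | order so far=[1, 0]
  pop 4: indeg[2]->0; indeg[3]->0; indeg[5]->2 | ready=[2, 3] | order so far=[1, 0, 4]
  pop 2: indeg[5]->1 | ready=[3] | order so far=[1, 0, 4, 2]
  pop 3: indeg[5]->0 | ready=[5] | order so far=[1, 0, 4, 2, 3]
  pop 5: no out-edges | ready=[] | order so far=[1, 0, 4, 2, 3, 5]
  Result: [1, 0, 4, 2, 3, 5]

Answer: [1, 0, 4, 2, 3, 5]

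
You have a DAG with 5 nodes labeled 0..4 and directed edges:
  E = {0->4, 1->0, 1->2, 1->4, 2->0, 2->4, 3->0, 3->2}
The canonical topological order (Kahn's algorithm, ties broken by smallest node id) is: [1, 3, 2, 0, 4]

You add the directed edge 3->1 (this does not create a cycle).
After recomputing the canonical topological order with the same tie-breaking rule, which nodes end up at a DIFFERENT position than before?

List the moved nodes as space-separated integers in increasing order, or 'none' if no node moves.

Old toposort: [1, 3, 2, 0, 4]
Added edge 3->1
Recompute Kahn (smallest-id tiebreak):
  initial in-degrees: [3, 1, 2, 0, 3]
  ready (indeg=0): [3]
  pop 3: indeg[0]->2; indeg[1]->0; indeg[2]->1 | ready=[1] | order so far=[3]
  pop 1: indeg[0]->1; indeg[2]->0; indeg[4]->2 | ready=[2] | order so far=[3, 1]
  pop 2: indeg[0]->0; indeg[4]->1 | ready=[0] | order so far=[3, 1, 2]
  pop 0: indeg[4]->0 | ready=[4] | order so far=[3, 1, 2, 0]
  pop 4: no out-edges | ready=[] | order so far=[3, 1, 2, 0, 4]
New canonical toposort: [3, 1, 2, 0, 4]
Compare positions:
  Node 0: index 3 -> 3 (same)
  Node 1: index 0 -> 1 (moved)
  Node 2: index 2 -> 2 (same)
  Node 3: index 1 -> 0 (moved)
  Node 4: index 4 -> 4 (same)
Nodes that changed position: 1 3

Answer: 1 3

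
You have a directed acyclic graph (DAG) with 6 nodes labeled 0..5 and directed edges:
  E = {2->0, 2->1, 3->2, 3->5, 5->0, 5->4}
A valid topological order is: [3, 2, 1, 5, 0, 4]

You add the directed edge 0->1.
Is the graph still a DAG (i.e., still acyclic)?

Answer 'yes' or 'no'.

Answer: yes

Derivation:
Given toposort: [3, 2, 1, 5, 0, 4]
Position of 0: index 4; position of 1: index 2
New edge 0->1: backward (u after v in old order)
Backward edge: old toposort is now invalid. Check if this creates a cycle.
Does 1 already reach 0? Reachable from 1: [1]. NO -> still a DAG (reorder needed).
Still a DAG? yes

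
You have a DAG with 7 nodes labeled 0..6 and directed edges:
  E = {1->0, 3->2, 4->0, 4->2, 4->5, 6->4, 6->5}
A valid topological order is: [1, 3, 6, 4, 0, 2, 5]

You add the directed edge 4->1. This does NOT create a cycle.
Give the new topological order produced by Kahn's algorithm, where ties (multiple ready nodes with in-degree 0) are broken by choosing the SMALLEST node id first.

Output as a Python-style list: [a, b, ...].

Answer: [3, 6, 4, 1, 0, 2, 5]

Derivation:
Old toposort: [1, 3, 6, 4, 0, 2, 5]
Added edge: 4->1
Position of 4 (3) > position of 1 (0). Must reorder: 4 must now come before 1.
Run Kahn's algorithm (break ties by smallest node id):
  initial in-degrees: [2, 1, 2, 0, 1, 2, 0]
  ready (indeg=0): [3, 6]
  pop 3: indeg[2]->1 | ready=[6] | order so far=[3]
  pop 6: indeg[4]->0; indeg[5]->1 | ready=[4] | order so far=[3, 6]
  pop 4: indeg[0]->1; indeg[1]->0; indeg[2]->0; indeg[5]->0 | ready=[1, 2, 5] | order so far=[3, 6, 4]
  pop 1: indeg[0]->0 | ready=[0, 2, 5] | order so far=[3, 6, 4, 1]
  pop 0: no out-edges | ready=[2, 5] | order so far=[3, 6, 4, 1, 0]
  pop 2: no out-edges | ready=[5] | order so far=[3, 6, 4, 1, 0, 2]
  pop 5: no out-edges | ready=[] | order so far=[3, 6, 4, 1, 0, 2, 5]
  Result: [3, 6, 4, 1, 0, 2, 5]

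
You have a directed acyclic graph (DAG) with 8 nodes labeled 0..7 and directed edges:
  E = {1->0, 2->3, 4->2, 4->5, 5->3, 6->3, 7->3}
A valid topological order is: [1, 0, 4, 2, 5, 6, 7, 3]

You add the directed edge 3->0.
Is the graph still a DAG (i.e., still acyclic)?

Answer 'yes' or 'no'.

Given toposort: [1, 0, 4, 2, 5, 6, 7, 3]
Position of 3: index 7; position of 0: index 1
New edge 3->0: backward (u after v in old order)
Backward edge: old toposort is now invalid. Check if this creates a cycle.
Does 0 already reach 3? Reachable from 0: [0]. NO -> still a DAG (reorder needed).
Still a DAG? yes

Answer: yes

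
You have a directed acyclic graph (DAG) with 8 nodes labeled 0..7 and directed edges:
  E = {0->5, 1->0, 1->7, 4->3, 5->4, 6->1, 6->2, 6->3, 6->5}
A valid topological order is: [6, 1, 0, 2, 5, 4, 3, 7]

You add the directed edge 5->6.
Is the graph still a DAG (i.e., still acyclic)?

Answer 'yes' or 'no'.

Answer: no

Derivation:
Given toposort: [6, 1, 0, 2, 5, 4, 3, 7]
Position of 5: index 4; position of 6: index 0
New edge 5->6: backward (u after v in old order)
Backward edge: old toposort is now invalid. Check if this creates a cycle.
Does 6 already reach 5? Reachable from 6: [0, 1, 2, 3, 4, 5, 6, 7]. YES -> cycle!
Still a DAG? no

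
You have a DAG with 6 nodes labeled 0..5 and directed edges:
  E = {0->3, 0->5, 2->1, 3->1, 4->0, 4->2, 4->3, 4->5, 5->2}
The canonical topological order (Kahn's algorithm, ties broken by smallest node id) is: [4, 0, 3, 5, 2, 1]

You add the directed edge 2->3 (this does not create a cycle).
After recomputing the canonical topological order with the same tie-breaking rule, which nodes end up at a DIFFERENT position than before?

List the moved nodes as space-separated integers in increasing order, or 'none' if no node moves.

Old toposort: [4, 0, 3, 5, 2, 1]
Added edge 2->3
Recompute Kahn (smallest-id tiebreak):
  initial in-degrees: [1, 2, 2, 3, 0, 2]
  ready (indeg=0): [4]
  pop 4: indeg[0]->0; indeg[2]->1; indeg[3]->2; indeg[5]->1 | ready=[0] | order so far=[4]
  pop 0: indeg[3]->1; indeg[5]->0 | ready=[5] | order so far=[4, 0]
  pop 5: indeg[2]->0 | ready=[2] | order so far=[4, 0, 5]
  pop 2: indeg[1]->1; indeg[3]->0 | ready=[3] | order so far=[4, 0, 5, 2]
  pop 3: indeg[1]->0 | ready=[1] | order so far=[4, 0, 5, 2, 3]
  pop 1: no out-edges | ready=[] | order so far=[4, 0, 5, 2, 3, 1]
New canonical toposort: [4, 0, 5, 2, 3, 1]
Compare positions:
  Node 0: index 1 -> 1 (same)
  Node 1: index 5 -> 5 (same)
  Node 2: index 4 -> 3 (moved)
  Node 3: index 2 -> 4 (moved)
  Node 4: index 0 -> 0 (same)
  Node 5: index 3 -> 2 (moved)
Nodes that changed position: 2 3 5

Answer: 2 3 5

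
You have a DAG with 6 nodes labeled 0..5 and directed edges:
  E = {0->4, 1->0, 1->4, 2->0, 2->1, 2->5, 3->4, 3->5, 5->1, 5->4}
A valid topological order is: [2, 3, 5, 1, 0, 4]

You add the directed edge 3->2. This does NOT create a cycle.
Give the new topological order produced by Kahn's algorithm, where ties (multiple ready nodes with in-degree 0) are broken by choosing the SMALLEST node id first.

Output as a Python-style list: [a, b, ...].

Answer: [3, 2, 5, 1, 0, 4]

Derivation:
Old toposort: [2, 3, 5, 1, 0, 4]
Added edge: 3->2
Position of 3 (1) > position of 2 (0). Must reorder: 3 must now come before 2.
Run Kahn's algorithm (break ties by smallest node id):
  initial in-degrees: [2, 2, 1, 0, 4, 2]
  ready (indeg=0): [3]
  pop 3: indeg[2]->0; indeg[4]->3; indeg[5]->1 | ready=[2] | order so far=[3]
  pop 2: indeg[0]->1; indeg[1]->1; indeg[5]->0 | ready=[5] | order so far=[3, 2]
  pop 5: indeg[1]->0; indeg[4]->2 | ready=[1] | order so far=[3, 2, 5]
  pop 1: indeg[0]->0; indeg[4]->1 | ready=[0] | order so far=[3, 2, 5, 1]
  pop 0: indeg[4]->0 | ready=[4] | order so far=[3, 2, 5, 1, 0]
  pop 4: no out-edges | ready=[] | order so far=[3, 2, 5, 1, 0, 4]
  Result: [3, 2, 5, 1, 0, 4]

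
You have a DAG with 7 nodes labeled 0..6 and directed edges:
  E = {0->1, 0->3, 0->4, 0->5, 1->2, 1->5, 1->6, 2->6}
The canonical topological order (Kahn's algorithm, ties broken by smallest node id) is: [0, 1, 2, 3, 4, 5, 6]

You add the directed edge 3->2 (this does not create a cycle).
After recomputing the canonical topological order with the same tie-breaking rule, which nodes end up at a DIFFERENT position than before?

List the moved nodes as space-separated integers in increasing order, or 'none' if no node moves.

Answer: 2 3

Derivation:
Old toposort: [0, 1, 2, 3, 4, 5, 6]
Added edge 3->2
Recompute Kahn (smallest-id tiebreak):
  initial in-degrees: [0, 1, 2, 1, 1, 2, 2]
  ready (indeg=0): [0]
  pop 0: indeg[1]->0; indeg[3]->0; indeg[4]->0; indeg[5]->1 | ready=[1, 3, 4] | order so far=[0]
  pop 1: indeg[2]->1; indeg[5]->0; indeg[6]->1 | ready=[3, 4, 5] | order so far=[0, 1]
  pop 3: indeg[2]->0 | ready=[2, 4, 5] | order so far=[0, 1, 3]
  pop 2: indeg[6]->0 | ready=[4, 5, 6] | order so far=[0, 1, 3, 2]
  pop 4: no out-edges | ready=[5, 6] | order so far=[0, 1, 3, 2, 4]
  pop 5: no out-edges | ready=[6] | order so far=[0, 1, 3, 2, 4, 5]
  pop 6: no out-edges | ready=[] | order so far=[0, 1, 3, 2, 4, 5, 6]
New canonical toposort: [0, 1, 3, 2, 4, 5, 6]
Compare positions:
  Node 0: index 0 -> 0 (same)
  Node 1: index 1 -> 1 (same)
  Node 2: index 2 -> 3 (moved)
  Node 3: index 3 -> 2 (moved)
  Node 4: index 4 -> 4 (same)
  Node 5: index 5 -> 5 (same)
  Node 6: index 6 -> 6 (same)
Nodes that changed position: 2 3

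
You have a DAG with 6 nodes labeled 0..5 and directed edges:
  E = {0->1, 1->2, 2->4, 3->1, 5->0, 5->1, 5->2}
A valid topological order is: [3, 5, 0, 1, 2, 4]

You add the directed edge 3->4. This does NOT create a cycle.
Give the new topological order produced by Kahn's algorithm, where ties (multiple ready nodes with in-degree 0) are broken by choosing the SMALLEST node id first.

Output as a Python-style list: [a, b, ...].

Old toposort: [3, 5, 0, 1, 2, 4]
Added edge: 3->4
Position of 3 (0) < position of 4 (5). Old order still valid.
Run Kahn's algorithm (break ties by smallest node id):
  initial in-degrees: [1, 3, 2, 0, 2, 0]
  ready (indeg=0): [3, 5]
  pop 3: indeg[1]->2; indeg[4]->1 | ready=[5] | order so far=[3]
  pop 5: indeg[0]->0; indeg[1]->1; indeg[2]->1 | ready=[0] | order so far=[3, 5]
  pop 0: indeg[1]->0 | ready=[1] | order so far=[3, 5, 0]
  pop 1: indeg[2]->0 | ready=[2] | order so far=[3, 5, 0, 1]
  pop 2: indeg[4]->0 | ready=[4] | order so far=[3, 5, 0, 1, 2]
  pop 4: no out-edges | ready=[] | order so far=[3, 5, 0, 1, 2, 4]
  Result: [3, 5, 0, 1, 2, 4]

Answer: [3, 5, 0, 1, 2, 4]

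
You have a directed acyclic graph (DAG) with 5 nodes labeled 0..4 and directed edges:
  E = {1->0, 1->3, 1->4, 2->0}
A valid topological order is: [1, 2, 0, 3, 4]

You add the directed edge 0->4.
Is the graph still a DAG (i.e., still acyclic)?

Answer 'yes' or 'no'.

Given toposort: [1, 2, 0, 3, 4]
Position of 0: index 2; position of 4: index 4
New edge 0->4: forward
Forward edge: respects the existing order. Still a DAG, same toposort still valid.
Still a DAG? yes

Answer: yes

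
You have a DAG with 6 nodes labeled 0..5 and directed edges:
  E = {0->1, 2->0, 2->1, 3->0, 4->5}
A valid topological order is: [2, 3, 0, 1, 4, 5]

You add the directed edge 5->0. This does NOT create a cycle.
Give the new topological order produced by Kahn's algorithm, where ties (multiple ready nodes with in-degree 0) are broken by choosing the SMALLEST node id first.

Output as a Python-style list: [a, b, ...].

Old toposort: [2, 3, 0, 1, 4, 5]
Added edge: 5->0
Position of 5 (5) > position of 0 (2). Must reorder: 5 must now come before 0.
Run Kahn's algorithm (break ties by smallest node id):
  initial in-degrees: [3, 2, 0, 0, 0, 1]
  ready (indeg=0): [2, 3, 4]
  pop 2: indeg[0]->2; indeg[1]->1 | ready=[3, 4] | order so far=[2]
  pop 3: indeg[0]->1 | ready=[4] | order so far=[2, 3]
  pop 4: indeg[5]->0 | ready=[5] | order so far=[2, 3, 4]
  pop 5: indeg[0]->0 | ready=[0] | order so far=[2, 3, 4, 5]
  pop 0: indeg[1]->0 | ready=[1] | order so far=[2, 3, 4, 5, 0]
  pop 1: no out-edges | ready=[] | order so far=[2, 3, 4, 5, 0, 1]
  Result: [2, 3, 4, 5, 0, 1]

Answer: [2, 3, 4, 5, 0, 1]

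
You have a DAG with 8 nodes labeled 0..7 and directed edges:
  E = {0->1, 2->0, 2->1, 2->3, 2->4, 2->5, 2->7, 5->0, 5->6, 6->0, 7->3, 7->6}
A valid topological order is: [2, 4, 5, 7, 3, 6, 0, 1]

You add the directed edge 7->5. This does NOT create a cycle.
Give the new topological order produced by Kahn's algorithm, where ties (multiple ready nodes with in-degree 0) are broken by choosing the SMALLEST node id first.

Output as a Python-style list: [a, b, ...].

Old toposort: [2, 4, 5, 7, 3, 6, 0, 1]
Added edge: 7->5
Position of 7 (3) > position of 5 (2). Must reorder: 7 must now come before 5.
Run Kahn's algorithm (break ties by smallest node id):
  initial in-degrees: [3, 2, 0, 2, 1, 2, 2, 1]
  ready (indeg=0): [2]
  pop 2: indeg[0]->2; indeg[1]->1; indeg[3]->1; indeg[4]->0; indeg[5]->1; indeg[7]->0 | ready=[4, 7] | order so far=[2]
  pop 4: no out-edges | ready=[7] | order so far=[2, 4]
  pop 7: indeg[3]->0; indeg[5]->0; indeg[6]->1 | ready=[3, 5] | order so far=[2, 4, 7]
  pop 3: no out-edges | ready=[5] | order so far=[2, 4, 7, 3]
  pop 5: indeg[0]->1; indeg[6]->0 | ready=[6] | order so far=[2, 4, 7, 3, 5]
  pop 6: indeg[0]->0 | ready=[0] | order so far=[2, 4, 7, 3, 5, 6]
  pop 0: indeg[1]->0 | ready=[1] | order so far=[2, 4, 7, 3, 5, 6, 0]
  pop 1: no out-edges | ready=[] | order so far=[2, 4, 7, 3, 5, 6, 0, 1]
  Result: [2, 4, 7, 3, 5, 6, 0, 1]

Answer: [2, 4, 7, 3, 5, 6, 0, 1]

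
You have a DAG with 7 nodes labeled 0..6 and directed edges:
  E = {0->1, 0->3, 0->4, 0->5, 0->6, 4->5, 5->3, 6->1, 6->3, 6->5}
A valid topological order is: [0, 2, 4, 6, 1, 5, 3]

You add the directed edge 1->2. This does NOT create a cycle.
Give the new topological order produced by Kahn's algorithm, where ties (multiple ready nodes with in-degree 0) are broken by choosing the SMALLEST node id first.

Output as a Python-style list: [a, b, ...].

Old toposort: [0, 2, 4, 6, 1, 5, 3]
Added edge: 1->2
Position of 1 (4) > position of 2 (1). Must reorder: 1 must now come before 2.
Run Kahn's algorithm (break ties by smallest node id):
  initial in-degrees: [0, 2, 1, 3, 1, 3, 1]
  ready (indeg=0): [0]
  pop 0: indeg[1]->1; indeg[3]->2; indeg[4]->0; indeg[5]->2; indeg[6]->0 | ready=[4, 6] | order so far=[0]
  pop 4: indeg[5]->1 | ready=[6] | order so far=[0, 4]
  pop 6: indeg[1]->0; indeg[3]->1; indeg[5]->0 | ready=[1, 5] | order so far=[0, 4, 6]
  pop 1: indeg[2]->0 | ready=[2, 5] | order so far=[0, 4, 6, 1]
  pop 2: no out-edges | ready=[5] | order so far=[0, 4, 6, 1, 2]
  pop 5: indeg[3]->0 | ready=[3] | order so far=[0, 4, 6, 1, 2, 5]
  pop 3: no out-edges | ready=[] | order so far=[0, 4, 6, 1, 2, 5, 3]
  Result: [0, 4, 6, 1, 2, 5, 3]

Answer: [0, 4, 6, 1, 2, 5, 3]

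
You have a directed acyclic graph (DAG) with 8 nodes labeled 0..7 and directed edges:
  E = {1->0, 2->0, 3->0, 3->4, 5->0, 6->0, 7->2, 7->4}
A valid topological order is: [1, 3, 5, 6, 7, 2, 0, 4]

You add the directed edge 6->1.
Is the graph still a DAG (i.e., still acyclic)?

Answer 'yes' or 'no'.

Given toposort: [1, 3, 5, 6, 7, 2, 0, 4]
Position of 6: index 3; position of 1: index 0
New edge 6->1: backward (u after v in old order)
Backward edge: old toposort is now invalid. Check if this creates a cycle.
Does 1 already reach 6? Reachable from 1: [0, 1]. NO -> still a DAG (reorder needed).
Still a DAG? yes

Answer: yes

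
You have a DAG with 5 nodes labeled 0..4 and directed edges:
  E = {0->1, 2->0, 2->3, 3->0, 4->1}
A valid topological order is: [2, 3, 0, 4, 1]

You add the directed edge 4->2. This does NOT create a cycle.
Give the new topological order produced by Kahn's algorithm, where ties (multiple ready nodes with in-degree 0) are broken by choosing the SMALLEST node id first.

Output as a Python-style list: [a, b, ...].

Answer: [4, 2, 3, 0, 1]

Derivation:
Old toposort: [2, 3, 0, 4, 1]
Added edge: 4->2
Position of 4 (3) > position of 2 (0). Must reorder: 4 must now come before 2.
Run Kahn's algorithm (break ties by smallest node id):
  initial in-degrees: [2, 2, 1, 1, 0]
  ready (indeg=0): [4]
  pop 4: indeg[1]->1; indeg[2]->0 | ready=[2] | order so far=[4]
  pop 2: indeg[0]->1; indeg[3]->0 | ready=[3] | order so far=[4, 2]
  pop 3: indeg[0]->0 | ready=[0] | order so far=[4, 2, 3]
  pop 0: indeg[1]->0 | ready=[1] | order so far=[4, 2, 3, 0]
  pop 1: no out-edges | ready=[] | order so far=[4, 2, 3, 0, 1]
  Result: [4, 2, 3, 0, 1]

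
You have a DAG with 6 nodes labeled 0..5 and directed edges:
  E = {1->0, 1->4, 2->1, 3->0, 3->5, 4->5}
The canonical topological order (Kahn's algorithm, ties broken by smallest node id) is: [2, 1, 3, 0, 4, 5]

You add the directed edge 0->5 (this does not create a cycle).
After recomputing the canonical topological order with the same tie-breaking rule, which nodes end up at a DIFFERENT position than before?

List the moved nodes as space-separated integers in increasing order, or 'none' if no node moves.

Answer: none

Derivation:
Old toposort: [2, 1, 3, 0, 4, 5]
Added edge 0->5
Recompute Kahn (smallest-id tiebreak):
  initial in-degrees: [2, 1, 0, 0, 1, 3]
  ready (indeg=0): [2, 3]
  pop 2: indeg[1]->0 | ready=[1, 3] | order so far=[2]
  pop 1: indeg[0]->1; indeg[4]->0 | ready=[3, 4] | order so far=[2, 1]
  pop 3: indeg[0]->0; indeg[5]->2 | ready=[0, 4] | order so far=[2, 1, 3]
  pop 0: indeg[5]->1 | ready=[4] | order so far=[2, 1, 3, 0]
  pop 4: indeg[5]->0 | ready=[5] | order so far=[2, 1, 3, 0, 4]
  pop 5: no out-edges | ready=[] | order so far=[2, 1, 3, 0, 4, 5]
New canonical toposort: [2, 1, 3, 0, 4, 5]
Compare positions:
  Node 0: index 3 -> 3 (same)
  Node 1: index 1 -> 1 (same)
  Node 2: index 0 -> 0 (same)
  Node 3: index 2 -> 2 (same)
  Node 4: index 4 -> 4 (same)
  Node 5: index 5 -> 5 (same)
Nodes that changed position: none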